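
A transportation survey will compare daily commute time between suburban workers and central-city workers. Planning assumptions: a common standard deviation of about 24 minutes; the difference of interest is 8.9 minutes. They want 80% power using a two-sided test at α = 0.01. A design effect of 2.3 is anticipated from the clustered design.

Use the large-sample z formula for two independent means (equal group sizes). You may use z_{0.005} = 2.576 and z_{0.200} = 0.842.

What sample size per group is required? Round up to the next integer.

n = (z_{α/2} + z_β)² · (σ₁² + σ₂²) / δ²
  = (2.576 + 0.842)² · (2·24² = 1152) / 8.9²
  = 11.6827 · 1152 / 79.21
  = 169.91
Design effect: 2.3 × 169.91 = 390.79.
Round up → n = 391 per group.

n = 391 per group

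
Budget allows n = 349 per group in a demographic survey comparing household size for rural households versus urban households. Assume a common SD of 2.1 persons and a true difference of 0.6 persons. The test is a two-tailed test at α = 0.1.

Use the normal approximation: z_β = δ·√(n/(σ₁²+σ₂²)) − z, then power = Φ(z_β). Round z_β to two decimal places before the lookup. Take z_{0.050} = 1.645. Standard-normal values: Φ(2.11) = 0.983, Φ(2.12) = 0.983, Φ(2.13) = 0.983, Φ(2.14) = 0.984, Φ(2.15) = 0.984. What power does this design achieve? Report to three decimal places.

Power ≈ 0.983

z_β = δ·√(n/(σ₁²+σ₂²)) − z_{α/2}
    = 0.6 · √(349/8.82) − 1.645
    = 0.6 · 6.29040 − 1.645
    = 3.7742 − 1.645 = 2.1292 → 2.13
Power = Φ(2.13) = 0.983.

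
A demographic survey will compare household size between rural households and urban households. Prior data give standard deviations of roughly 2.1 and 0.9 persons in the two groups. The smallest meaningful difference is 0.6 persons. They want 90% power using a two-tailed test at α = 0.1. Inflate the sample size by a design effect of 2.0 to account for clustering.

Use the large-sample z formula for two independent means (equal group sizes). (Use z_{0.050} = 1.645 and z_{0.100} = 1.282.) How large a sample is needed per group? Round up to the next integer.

n = 249 per group

n = (z_{α/2} + z_β)² · (σ₁² + σ₂²) / δ²
  = (1.645 + 1.282)² · (2.1² + 0.9² = 5.22) / 0.6²
  = 8.5673 · 5.22 / 0.36
  = 124.23
Design effect: 2.0 × 124.23 = 248.45.
Round up → n = 249 per group.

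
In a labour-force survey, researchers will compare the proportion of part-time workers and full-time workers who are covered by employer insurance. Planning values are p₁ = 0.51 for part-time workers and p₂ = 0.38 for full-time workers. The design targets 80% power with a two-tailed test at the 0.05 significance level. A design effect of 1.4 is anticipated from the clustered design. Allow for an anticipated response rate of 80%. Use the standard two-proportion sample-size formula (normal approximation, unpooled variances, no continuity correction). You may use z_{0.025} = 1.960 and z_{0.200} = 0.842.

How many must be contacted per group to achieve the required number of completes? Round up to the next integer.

n = 395 per group

n = (z_{α/2} + z_β)² · [p₁(1−p₁) + p₂(1−p₂)] / (p₁ − p₂)²
  = (1.960 + 0.842)² · (0.51·0.49 + 0.38·0.62) / (0.13)²
  = (2.802)² · (0.2499 + 0.2356) / 0.0169
  = 7.8512 · 0.4855 / 0.0169
  = 225.55
Design effect: 1.4 × 225.55 = 315.77.
Adjust for 80% response: 315.77 / 0.80 = 394.71.
Round up → n = 395 per group.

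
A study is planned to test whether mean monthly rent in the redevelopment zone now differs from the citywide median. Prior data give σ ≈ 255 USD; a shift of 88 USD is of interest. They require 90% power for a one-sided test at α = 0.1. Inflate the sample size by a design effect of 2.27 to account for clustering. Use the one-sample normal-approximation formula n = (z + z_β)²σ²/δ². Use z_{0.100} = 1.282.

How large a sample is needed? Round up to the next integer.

n = (z_α + z_β)² · σ² / δ²
  = (1.282 + 1.282)² · 255² / 88²
  = 6.5741 · 65025 / 7744
  = 55.20
Design effect: 2.27 × 55.20 = 125.31.
Round up → n = 126.

n = 126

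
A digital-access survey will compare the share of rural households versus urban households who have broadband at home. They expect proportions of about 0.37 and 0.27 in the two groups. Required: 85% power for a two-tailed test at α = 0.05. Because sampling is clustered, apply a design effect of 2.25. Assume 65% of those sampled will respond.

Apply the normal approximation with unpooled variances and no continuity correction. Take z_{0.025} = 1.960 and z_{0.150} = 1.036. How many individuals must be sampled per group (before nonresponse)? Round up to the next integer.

n = 1337 per group

n = (z_{α/2} + z_β)² · [p₁(1−p₁) + p₂(1−p₂)] / (p₁ − p₂)²
  = (1.960 + 1.036)² · (0.37·0.63 + 0.27·0.73) / (0.10)²
  = (2.996)² · (0.2331 + 0.1971) / 0.0100
  = 8.9760 · 0.4302 / 0.0100
  = 386.15
Design effect: 2.25 × 386.15 = 868.83.
Adjust for 65% response: 868.83 / 0.65 = 1336.67.
Round up → n = 1337 per group.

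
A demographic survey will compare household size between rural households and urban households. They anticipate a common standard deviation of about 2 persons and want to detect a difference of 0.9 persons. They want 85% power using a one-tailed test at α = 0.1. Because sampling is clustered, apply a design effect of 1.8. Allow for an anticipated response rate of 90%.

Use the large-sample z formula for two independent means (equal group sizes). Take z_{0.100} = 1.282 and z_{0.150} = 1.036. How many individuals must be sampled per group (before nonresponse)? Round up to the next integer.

n = (z_α + z_β)² · (σ₁² + σ₂²) / δ²
  = (1.282 + 1.036)² · (2·2² = 8) / 0.9²
  = 5.3731 · 8 / 0.81
  = 53.07
Design effect: 1.8 × 53.07 = 95.52.
Adjust for 90% response: 95.52 / 0.90 = 106.14.
Round up → n = 107 per group.

n = 107 per group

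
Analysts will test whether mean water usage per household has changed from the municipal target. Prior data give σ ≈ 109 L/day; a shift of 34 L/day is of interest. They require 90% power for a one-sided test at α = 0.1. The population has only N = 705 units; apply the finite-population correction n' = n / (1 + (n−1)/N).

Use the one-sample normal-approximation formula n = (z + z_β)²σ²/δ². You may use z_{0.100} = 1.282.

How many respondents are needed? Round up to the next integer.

n = (z_α + z_β)² · σ² / δ²
  = (1.282 + 1.282)² · 109² / 34²
  = 6.5741 · 11881 / 1156
  = 67.57
Finite-population correction (N = 705): 67.57 / (1 + (67.57 − 1)/705) = 61.74.
Round up → n = 62.

n = 62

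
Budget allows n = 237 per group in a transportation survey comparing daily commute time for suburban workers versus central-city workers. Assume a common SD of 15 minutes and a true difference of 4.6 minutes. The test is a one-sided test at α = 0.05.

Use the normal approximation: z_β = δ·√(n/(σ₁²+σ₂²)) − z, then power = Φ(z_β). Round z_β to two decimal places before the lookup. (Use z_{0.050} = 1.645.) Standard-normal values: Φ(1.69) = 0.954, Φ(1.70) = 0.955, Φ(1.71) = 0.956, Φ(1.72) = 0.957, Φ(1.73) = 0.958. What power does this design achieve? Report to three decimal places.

z_β = δ·√(n/(σ₁²+σ₂²)) − z_α
    = 4.6 · √(237/450) − 1.645
    = 4.6 · 0.72572 − 1.645
    = 3.3383 − 1.645 = 1.6933 → 1.69
Power = Φ(1.69) = 0.954.

Power ≈ 0.954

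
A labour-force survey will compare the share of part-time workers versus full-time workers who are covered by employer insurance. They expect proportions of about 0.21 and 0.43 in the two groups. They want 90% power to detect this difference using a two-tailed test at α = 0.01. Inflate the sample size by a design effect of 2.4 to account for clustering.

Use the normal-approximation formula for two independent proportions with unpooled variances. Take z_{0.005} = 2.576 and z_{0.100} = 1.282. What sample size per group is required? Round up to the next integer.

n = 304 per group

n = (z_{α/2} + z_β)² · [p₁(1−p₁) + p₂(1−p₂)] / (p₁ − p₂)²
  = (2.576 + 1.282)² · (0.21·0.79 + 0.43·0.57) / (-0.22)²
  = (3.858)² · (0.1659 + 0.2451) / 0.0484
  = 14.8842 · 0.4110 / 0.0484
  = 126.39
Design effect: 2.4 × 126.39 = 303.34.
Round up → n = 304 per group.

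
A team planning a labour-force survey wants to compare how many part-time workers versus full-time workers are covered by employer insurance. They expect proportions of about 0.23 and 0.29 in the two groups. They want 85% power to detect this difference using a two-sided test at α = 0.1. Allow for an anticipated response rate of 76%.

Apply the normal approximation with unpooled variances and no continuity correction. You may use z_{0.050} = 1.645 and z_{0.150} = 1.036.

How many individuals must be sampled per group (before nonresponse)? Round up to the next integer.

n = (z_{α/2} + z_β)² · [p₁(1−p₁) + p₂(1−p₂)] / (p₁ − p₂)²
  = (1.645 + 1.036)² · (0.23·0.77 + 0.29·0.71) / (-0.06)²
  = (2.681)² · (0.1771 + 0.2059) / 0.0036
  = 7.1878 · 0.3830 / 0.0036
  = 764.70
Adjust for 76% response: 764.70 / 0.76 = 1006.18.
Round up → n = 1007 per group.

n = 1007 per group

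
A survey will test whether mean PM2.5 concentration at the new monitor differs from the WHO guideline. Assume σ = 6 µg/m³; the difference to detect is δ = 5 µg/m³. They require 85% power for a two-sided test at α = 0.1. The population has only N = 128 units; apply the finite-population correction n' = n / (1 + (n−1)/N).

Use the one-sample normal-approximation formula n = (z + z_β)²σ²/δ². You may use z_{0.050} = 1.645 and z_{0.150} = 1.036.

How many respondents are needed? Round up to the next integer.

n = 10

n = (z_{α/2} + z_β)² · σ² / δ²
  = (1.645 + 1.036)² · 6² / 5²
  = 7.1878 · 36 / 25
  = 10.35
Finite-population correction (N = 128): 10.35 / (1 + (10.35 − 1)/128) = 9.65.
Round up → n = 10.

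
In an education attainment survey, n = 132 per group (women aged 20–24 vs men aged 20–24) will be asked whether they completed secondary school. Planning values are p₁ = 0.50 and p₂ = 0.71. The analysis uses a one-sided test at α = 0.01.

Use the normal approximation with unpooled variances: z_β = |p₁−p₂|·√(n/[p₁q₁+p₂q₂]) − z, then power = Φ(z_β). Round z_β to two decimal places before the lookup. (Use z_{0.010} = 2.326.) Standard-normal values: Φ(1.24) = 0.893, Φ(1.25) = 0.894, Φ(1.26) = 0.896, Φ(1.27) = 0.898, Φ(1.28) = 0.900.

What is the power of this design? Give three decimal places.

z_β = |p₁−p₂|·√(n/[p₁q₁+p₂q₂]) − z_α
    = 0.21 · √(132/0.4559) − 2.326
    = 0.21 · 17.0158 − 2.326
    = 3.5733 − 2.326 = 1.2473 → 1.25
Power = Φ(1.25) = 0.894.

Power ≈ 0.894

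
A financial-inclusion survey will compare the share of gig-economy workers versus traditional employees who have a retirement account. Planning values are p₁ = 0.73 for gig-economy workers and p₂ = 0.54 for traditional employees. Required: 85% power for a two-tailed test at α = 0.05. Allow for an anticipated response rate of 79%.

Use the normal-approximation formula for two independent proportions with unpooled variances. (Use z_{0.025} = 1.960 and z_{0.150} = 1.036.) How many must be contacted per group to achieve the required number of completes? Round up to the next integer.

n = (z_{α/2} + z_β)² · [p₁(1−p₁) + p₂(1−p₂)] / (p₁ − p₂)²
  = (1.960 + 1.036)² · (0.73·0.27 + 0.54·0.46) / (0.19)²
  = (2.996)² · (0.1971 + 0.2484) / 0.0361
  = 8.9760 · 0.4455 / 0.0361
  = 110.77
Adjust for 79% response: 110.77 / 0.79 = 140.22.
Round up → n = 141 per group.

n = 141 per group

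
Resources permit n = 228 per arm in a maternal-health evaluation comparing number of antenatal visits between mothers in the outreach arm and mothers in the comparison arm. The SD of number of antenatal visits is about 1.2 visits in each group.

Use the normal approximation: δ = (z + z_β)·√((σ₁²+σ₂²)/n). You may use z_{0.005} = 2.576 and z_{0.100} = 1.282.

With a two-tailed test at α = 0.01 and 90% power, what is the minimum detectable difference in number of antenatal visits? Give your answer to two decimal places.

Minimum detectable difference ≈ 0.43 visits

δ = (z_{α/2} + z_β) · √((σ₁²+σ₂²)/n)
  = (2.576 + 1.282) · √(2.88/228)
  = 3.858 · √0.01263
  = 3.858 · 0.1124
  = 0.4336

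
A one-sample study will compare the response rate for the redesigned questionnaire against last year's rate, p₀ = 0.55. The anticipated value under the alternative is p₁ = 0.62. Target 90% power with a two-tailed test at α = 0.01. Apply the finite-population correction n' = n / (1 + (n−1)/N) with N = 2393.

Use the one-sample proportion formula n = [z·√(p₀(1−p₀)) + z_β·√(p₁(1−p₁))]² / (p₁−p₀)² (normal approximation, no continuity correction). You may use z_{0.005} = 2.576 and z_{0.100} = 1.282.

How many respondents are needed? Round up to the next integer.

n = 566

n = [z_{α/2}·√(p₀q₀) + z_β·√(p₁q₁)]² / (p₁ − p₀)²
  = [2.576·√(0.55·0.45) + 1.282·√(0.62·0.38)]² / (0.07)²
  = [2.576·0.4975 + 1.282·0.4854]² / 0.0049
  = [1.9038]² / 0.0049
  = 739.69
Finite-population correction (N = 2393): 739.69 / (1 + (739.69 − 1)/2393) = 565.22.
Round up → n = 566.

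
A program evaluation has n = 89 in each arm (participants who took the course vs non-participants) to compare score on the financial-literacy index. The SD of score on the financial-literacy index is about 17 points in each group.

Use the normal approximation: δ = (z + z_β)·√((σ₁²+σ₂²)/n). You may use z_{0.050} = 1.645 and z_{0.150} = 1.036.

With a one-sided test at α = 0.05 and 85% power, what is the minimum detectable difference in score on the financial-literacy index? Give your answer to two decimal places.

Minimum detectable difference ≈ 6.83 points

δ = (z_α + z_β) · √((σ₁²+σ₂²)/n)
  = (1.645 + 1.036) · √(578/89)
  = 2.681 · √6.4944
  = 2.681 · 2.5484
  = 6.8323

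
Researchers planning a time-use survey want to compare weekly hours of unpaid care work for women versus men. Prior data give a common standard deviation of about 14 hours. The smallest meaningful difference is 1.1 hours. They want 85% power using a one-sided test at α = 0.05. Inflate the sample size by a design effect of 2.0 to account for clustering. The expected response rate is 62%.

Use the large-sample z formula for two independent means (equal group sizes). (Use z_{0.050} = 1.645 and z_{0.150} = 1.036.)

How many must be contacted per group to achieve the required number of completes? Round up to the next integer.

n = (z_α + z_β)² · (σ₁² + σ₂²) / δ²
  = (1.645 + 1.036)² · (2·14² = 392) / 1.1²
  = 7.1878 · 392 / 1.21
  = 2328.60
Design effect: 2.0 × 2328.60 = 4657.19.
Adjust for 62% response: 4657.19 / 0.62 = 7511.60.
Round up → n = 7512 per group.

n = 7512 per group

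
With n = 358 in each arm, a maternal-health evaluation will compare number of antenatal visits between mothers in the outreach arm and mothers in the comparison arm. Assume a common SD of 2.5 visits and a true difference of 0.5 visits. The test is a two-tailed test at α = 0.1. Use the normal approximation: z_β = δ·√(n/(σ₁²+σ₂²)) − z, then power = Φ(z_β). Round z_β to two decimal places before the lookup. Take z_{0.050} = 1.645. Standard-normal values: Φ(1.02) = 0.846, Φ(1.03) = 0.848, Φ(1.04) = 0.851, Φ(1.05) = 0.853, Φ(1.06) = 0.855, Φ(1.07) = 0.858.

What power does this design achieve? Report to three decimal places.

z_β = δ·√(n/(σ₁²+σ₂²)) − z_{α/2}
    = 0.5 · √(358/12.5) − 1.645
    = 0.5 · 5.35164 − 1.645
    = 2.6758 − 1.645 = 1.0308 → 1.03
Power = Φ(1.03) = 0.848.

Power ≈ 0.848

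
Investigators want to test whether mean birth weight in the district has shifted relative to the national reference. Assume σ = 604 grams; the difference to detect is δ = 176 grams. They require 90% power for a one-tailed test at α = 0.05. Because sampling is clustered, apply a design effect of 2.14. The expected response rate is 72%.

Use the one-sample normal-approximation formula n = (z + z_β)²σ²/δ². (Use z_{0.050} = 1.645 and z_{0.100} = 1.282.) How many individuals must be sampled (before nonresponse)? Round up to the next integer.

n = (z_α + z_β)² · σ² / δ²
  = (1.645 + 1.282)² · 604² / 176²
  = 8.5673 · 364816 / 30976
  = 100.90
Design effect: 2.14 × 100.90 = 215.93.
Adjust for 72% response: 215.93 / 0.72 = 299.90.
Round up → n = 300.

n = 300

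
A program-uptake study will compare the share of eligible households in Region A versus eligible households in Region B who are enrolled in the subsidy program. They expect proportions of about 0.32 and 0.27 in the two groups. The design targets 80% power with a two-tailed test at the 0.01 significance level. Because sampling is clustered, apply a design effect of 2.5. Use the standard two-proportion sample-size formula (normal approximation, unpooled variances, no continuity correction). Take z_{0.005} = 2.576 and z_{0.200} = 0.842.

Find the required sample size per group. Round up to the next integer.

n = (z_{α/2} + z_β)² · [p₁(1−p₁) + p₂(1−p₂)] / (p₁ − p₂)²
  = (2.576 + 0.842)² · (0.32·0.68 + 0.27·0.73) / (0.05)²
  = (3.418)² · (0.2176 + 0.1971) / 0.0025
  = 11.6827 · 0.4147 / 0.0025
  = 1937.93
Design effect: 2.5 × 1937.93 = 4844.83.
Round up → n = 4845 per group.

n = 4845 per group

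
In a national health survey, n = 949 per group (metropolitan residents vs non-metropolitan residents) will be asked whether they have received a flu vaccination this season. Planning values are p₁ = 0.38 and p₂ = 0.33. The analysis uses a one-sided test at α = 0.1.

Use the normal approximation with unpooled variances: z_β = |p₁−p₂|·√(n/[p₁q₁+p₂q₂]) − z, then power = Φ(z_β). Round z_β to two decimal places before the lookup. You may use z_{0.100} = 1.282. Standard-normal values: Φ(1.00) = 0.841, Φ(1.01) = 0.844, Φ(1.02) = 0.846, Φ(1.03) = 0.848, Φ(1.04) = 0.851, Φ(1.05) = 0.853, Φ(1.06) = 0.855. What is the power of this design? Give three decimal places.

Power ≈ 0.841

z_β = |p₁−p₂|·√(n/[p₁q₁+p₂q₂]) − z_α
    = 0.05 · √(949/0.4567) − 1.282
    = 0.05 · 45.5845 − 1.282
    = 2.2792 − 1.282 = 0.9972 → 1.00
Power = Φ(1.00) = 0.841.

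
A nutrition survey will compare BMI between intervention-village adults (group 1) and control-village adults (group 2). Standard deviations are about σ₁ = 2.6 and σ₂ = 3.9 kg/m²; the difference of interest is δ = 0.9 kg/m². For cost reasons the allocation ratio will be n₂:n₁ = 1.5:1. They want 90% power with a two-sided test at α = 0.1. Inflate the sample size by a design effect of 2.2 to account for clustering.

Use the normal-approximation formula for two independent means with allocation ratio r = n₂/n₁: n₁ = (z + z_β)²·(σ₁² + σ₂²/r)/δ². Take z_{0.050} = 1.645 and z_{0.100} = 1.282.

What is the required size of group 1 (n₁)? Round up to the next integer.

n₁ = (z_{α/2} + z_β)² · (σ₁² + σ₂²/r) / δ²
   = (1.645 + 1.282)² · (2.6² + 3.9²/1.5) / 0.9²
   = 8.5673 · (6.76 + 10.14) / 0.81
   = 8.5673 · 16.9 / 0.81
   = 178.75
Design effect: 2.2 × 178.75 = 393.25.
Round up → n₁ = 394; n₂ = r·n₁ = 1.5 × 394 = 591.

n₁ = 394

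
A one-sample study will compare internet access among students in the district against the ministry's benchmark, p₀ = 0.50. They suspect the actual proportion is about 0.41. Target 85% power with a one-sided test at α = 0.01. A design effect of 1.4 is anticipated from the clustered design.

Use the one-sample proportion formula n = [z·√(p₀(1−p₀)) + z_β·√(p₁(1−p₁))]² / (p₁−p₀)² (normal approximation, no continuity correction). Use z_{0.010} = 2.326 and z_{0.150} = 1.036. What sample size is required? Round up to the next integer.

n = [z_α·√(p₀q₀) + z_β·√(p₁q₁)]² / (p₁ − p₀)²
  = [2.326·√(0.50·0.50) + 1.036·√(0.41·0.59)]² / (-0.09)²
  = [2.326·0.5000 + 1.036·0.4918]² / 0.0081
  = [1.6725]² / 0.0081
  = 345.36
Design effect: 1.4 × 345.36 = 483.50.
Round up → n = 484.

n = 484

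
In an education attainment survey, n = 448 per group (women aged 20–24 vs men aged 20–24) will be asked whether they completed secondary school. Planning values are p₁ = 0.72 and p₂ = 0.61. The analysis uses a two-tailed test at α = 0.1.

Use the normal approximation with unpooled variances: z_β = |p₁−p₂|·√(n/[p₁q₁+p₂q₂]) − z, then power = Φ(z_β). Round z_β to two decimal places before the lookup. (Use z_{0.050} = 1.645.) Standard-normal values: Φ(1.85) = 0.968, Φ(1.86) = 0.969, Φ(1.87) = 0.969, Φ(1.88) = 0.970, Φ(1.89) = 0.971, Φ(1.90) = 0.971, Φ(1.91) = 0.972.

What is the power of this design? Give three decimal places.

Power ≈ 0.969

z_β = |p₁−p₂|·√(n/[p₁q₁+p₂q₂]) − z_{α/2}
    = 0.11 · √(448/0.4395) − 1.645
    = 0.11 · 31.9271 − 1.645
    = 3.5120 − 1.645 = 1.8670 → 1.87
Power = Φ(1.87) = 0.969.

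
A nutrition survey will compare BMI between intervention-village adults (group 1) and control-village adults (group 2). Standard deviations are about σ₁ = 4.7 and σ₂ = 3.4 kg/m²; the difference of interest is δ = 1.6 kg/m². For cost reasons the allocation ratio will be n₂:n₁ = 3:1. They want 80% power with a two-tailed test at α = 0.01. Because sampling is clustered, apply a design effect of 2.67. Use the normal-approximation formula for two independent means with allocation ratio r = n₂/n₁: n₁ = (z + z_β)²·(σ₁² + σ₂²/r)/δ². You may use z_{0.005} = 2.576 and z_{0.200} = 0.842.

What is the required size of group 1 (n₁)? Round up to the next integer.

n₁ = 317

n₁ = (z_{α/2} + z_β)² · (σ₁² + σ₂²/r) / δ²
   = (2.576 + 0.842)² · (4.7² + 3.4²/3) / 1.6²
   = 11.6827 · (22.09 + 3.8533) / 2.56
   = 11.6827 · 25.9433 / 2.56
   = 118.39
Design effect: 2.67 × 118.39 = 316.11.
Round up → n₁ = 317; n₂ = r·n₁ = 3 × 317 = 951.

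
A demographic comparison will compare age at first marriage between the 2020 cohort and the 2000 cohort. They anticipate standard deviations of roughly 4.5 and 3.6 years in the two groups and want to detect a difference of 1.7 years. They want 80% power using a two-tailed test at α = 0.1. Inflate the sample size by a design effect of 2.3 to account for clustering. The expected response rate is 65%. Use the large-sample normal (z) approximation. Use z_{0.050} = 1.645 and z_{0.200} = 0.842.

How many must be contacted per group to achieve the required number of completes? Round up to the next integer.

n = 252 per group

n = (z_{α/2} + z_β)² · (σ₁² + σ₂²) / δ²
  = (1.645 + 0.842)² · (4.5² + 3.6² = 33.21) / 1.7²
  = 6.1852 · 33.21 / 2.89
  = 71.08
Design effect: 2.3 × 71.08 = 163.47.
Adjust for 65% response: 163.47 / 0.65 = 251.50.
Round up → n = 252 per group.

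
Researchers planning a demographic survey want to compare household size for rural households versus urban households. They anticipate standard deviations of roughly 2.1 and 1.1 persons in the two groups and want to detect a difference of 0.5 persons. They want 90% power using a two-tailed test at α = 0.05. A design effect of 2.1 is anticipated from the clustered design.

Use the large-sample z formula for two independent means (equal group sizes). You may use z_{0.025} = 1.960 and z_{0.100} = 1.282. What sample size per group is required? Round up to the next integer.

n = 497 per group

n = (z_{α/2} + z_β)² · (σ₁² + σ₂²) / δ²
  = (1.960 + 1.282)² · (2.1² + 1.1² = 5.62) / 0.5²
  = 10.5106 · 5.62 / 0.25
  = 236.28
Design effect: 2.1 × 236.28 = 496.18.
Round up → n = 497 per group.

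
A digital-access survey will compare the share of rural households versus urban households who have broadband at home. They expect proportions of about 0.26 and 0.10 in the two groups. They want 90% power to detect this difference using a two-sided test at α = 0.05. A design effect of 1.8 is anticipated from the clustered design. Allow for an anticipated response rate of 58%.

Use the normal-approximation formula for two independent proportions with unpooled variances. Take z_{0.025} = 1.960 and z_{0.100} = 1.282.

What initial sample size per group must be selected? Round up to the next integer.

n = (z_{α/2} + z_β)² · [p₁(1−p₁) + p₂(1−p₂)] / (p₁ − p₂)²
  = (1.960 + 1.282)² · (0.26·0.74 + 0.10·0.90) / (0.16)²
  = (3.242)² · (0.1924 + 0.0900) / 0.0256
  = 10.5106 · 0.2824 / 0.0256
  = 115.94
Design effect: 1.8 × 115.94 = 208.70.
Adjust for 58% response: 208.70 / 0.58 = 359.83.
Round up → n = 360 per group.

n = 360 per group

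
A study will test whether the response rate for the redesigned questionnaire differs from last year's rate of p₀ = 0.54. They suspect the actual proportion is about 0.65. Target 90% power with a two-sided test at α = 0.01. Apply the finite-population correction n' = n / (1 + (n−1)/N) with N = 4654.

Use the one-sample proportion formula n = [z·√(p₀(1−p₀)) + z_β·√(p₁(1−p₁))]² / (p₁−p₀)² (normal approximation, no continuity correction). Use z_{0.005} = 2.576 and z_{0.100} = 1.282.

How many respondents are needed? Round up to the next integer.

n = [z_{α/2}·√(p₀q₀) + z_β·√(p₁q₁)]² / (p₁ − p₀)²
  = [2.576·√(0.54·0.46) + 1.282·√(0.65·0.35)]² / (0.11)²
  = [2.576·0.4984 + 1.282·0.4770]² / 0.0121
  = [1.8953]² / 0.0121
  = 296.89
Finite-population correction (N = 4654): 296.89 / (1 + (296.89 − 1)/4654) = 279.14.
Round up → n = 280.

n = 280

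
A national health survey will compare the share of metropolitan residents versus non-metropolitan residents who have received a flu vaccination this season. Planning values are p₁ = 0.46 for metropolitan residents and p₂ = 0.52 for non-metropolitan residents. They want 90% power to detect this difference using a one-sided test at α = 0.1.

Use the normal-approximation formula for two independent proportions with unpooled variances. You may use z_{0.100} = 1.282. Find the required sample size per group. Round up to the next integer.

n = 910 per group

n = (z_α + z_β)² · [p₁(1−p₁) + p₂(1−p₂)] / (p₁ − p₂)²
  = (1.282 + 1.282)² · (0.46·0.54 + 0.52·0.48) / (-0.06)²
  = (2.564)² · (0.2484 + 0.2496) / 0.0036
  = 6.5741 · 0.4980 / 0.0036
  = 909.42
Round up → n = 910 per group.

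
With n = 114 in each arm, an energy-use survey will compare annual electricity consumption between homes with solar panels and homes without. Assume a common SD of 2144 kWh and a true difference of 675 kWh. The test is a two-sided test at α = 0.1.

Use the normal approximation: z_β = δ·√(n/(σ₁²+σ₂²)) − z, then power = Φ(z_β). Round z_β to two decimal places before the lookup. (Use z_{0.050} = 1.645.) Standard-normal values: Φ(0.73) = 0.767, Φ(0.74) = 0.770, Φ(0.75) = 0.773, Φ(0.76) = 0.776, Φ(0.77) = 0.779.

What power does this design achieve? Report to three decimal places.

z_β = δ·√(n/(σ₁²+σ₂²)) − z_{α/2}
    = 675 · √(114/9193472) − 1.645
    = 675 · 0.00352 − 1.645
    = 2.3769 − 1.645 = 0.7319 → 0.73
Power = Φ(0.73) = 0.767.

Power ≈ 0.767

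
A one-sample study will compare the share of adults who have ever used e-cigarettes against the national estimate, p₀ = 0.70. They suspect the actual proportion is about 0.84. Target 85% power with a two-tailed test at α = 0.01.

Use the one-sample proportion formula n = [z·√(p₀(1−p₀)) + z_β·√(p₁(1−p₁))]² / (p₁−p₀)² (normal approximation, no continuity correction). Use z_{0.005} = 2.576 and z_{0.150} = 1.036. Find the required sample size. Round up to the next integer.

n = 125

n = [z_{α/2}·√(p₀q₀) + z_β·√(p₁q₁)]² / (p₁ − p₀)²
  = [2.576·√(0.70·0.30) + 1.036·√(0.84·0.16)]² / (0.14)²
  = [2.576·0.4583 + 1.036·0.3666]² / 0.0196
  = [1.5603]² / 0.0196
  = 124.21
Round up → n = 125.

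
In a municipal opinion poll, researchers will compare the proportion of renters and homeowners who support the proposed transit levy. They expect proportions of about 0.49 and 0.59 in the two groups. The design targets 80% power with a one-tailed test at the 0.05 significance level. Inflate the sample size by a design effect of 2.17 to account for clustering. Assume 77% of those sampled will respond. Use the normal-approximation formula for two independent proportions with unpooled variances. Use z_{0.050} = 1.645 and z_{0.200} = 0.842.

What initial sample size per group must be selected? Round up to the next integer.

n = (z_α + z_β)² · [p₁(1−p₁) + p₂(1−p₂)] / (p₁ − p₂)²
  = (1.645 + 0.842)² · (0.49·0.51 + 0.59·0.41) / (-0.10)²
  = (2.487)² · (0.2499 + 0.2419) / 0.0100
  = 6.1852 · 0.4918 / 0.0100
  = 304.19
Design effect: 2.17 × 304.19 = 660.08.
Adjust for 77% response: 660.08 / 0.77 = 857.25.
Round up → n = 858 per group.

n = 858 per group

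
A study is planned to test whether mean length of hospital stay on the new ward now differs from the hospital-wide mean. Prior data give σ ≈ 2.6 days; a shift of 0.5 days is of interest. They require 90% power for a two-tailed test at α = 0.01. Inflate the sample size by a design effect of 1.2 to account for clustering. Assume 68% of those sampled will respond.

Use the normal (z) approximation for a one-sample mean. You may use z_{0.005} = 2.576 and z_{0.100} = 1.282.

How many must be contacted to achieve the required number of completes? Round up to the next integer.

n = 711

n = (z_{α/2} + z_β)² · σ² / δ²
  = (2.576 + 1.282)² · 2.6² / 0.5²
  = 14.8842 · 6.76 / 0.25
  = 402.47
Design effect: 1.2 × 402.47 = 482.96.
Adjust for 68% response: 482.96 / 0.68 = 710.24.
Round up → n = 711.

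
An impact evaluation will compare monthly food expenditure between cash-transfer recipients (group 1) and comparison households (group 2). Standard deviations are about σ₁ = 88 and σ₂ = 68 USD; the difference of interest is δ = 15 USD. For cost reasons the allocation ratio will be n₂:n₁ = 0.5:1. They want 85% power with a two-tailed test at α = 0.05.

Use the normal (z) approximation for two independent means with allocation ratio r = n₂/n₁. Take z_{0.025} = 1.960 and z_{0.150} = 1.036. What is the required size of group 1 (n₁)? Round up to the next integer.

n₁ = (z_{α/2} + z_β)² · (σ₁² + σ₂²/r) / δ²
   = (1.960 + 1.036)² · (88² + 68²/0.5) / 15²
   = 8.9760 · (7744 + 9248) / 225
   = 8.9760 · 16992 / 225
   = 677.87
Round up → n₁ = 678; n₂ = r·n₁ = 0.5 × 678 = 339.

n₁ = 678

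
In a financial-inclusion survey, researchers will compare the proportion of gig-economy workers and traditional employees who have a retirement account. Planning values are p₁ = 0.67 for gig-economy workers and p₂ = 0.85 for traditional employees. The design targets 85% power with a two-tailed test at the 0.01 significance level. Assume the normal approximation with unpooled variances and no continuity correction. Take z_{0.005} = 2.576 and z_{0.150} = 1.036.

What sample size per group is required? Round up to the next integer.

n = (z_{α/2} + z_β)² · [p₁(1−p₁) + p₂(1−p₂)] / (p₁ − p₂)²
  = (2.576 + 1.036)² · (0.67·0.33 + 0.85·0.15) / (-0.18)²
  = (3.612)² · (0.2211 + 0.1275) / 0.0324
  = 13.0465 · 0.3486 / 0.0324
  = 140.37
Round up → n = 141 per group.

n = 141 per group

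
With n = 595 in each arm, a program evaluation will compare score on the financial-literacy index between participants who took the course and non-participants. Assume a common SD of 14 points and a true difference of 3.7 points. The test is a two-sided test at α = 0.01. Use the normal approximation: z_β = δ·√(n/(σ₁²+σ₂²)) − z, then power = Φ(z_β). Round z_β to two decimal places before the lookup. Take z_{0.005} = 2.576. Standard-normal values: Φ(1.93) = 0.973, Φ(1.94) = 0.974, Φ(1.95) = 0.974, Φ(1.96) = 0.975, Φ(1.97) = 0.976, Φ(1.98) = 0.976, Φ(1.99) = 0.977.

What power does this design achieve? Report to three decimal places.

Power ≈ 0.976

z_β = δ·√(n/(σ₁²+σ₂²)) − z_{α/2}
    = 3.7 · √(595/392) − 2.576
    = 3.7 · 1.23201 − 2.576
    = 4.5584 − 2.576 = 1.9824 → 1.98
Power = Φ(1.98) = 0.976.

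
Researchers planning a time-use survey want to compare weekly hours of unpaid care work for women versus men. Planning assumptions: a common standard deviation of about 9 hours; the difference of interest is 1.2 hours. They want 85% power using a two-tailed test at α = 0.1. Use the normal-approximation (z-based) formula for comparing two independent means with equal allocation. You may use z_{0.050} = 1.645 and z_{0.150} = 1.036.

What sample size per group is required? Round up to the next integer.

n = 809 per group

n = (z_{α/2} + z_β)² · (σ₁² + σ₂²) / δ²
  = (1.645 + 1.036)² · (2·9² = 162) / 1.2²
  = 7.1878 · 162 / 1.44
  = 808.62
Round up → n = 809 per group.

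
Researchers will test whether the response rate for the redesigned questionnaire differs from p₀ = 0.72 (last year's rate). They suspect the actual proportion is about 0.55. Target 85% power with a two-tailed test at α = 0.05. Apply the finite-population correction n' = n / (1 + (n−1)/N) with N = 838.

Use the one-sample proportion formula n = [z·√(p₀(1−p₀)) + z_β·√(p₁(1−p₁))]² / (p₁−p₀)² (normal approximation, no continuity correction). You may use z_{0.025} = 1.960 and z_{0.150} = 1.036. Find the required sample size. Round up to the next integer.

n = 63

n = [z_{α/2}·√(p₀q₀) + z_β·√(p₁q₁)]² / (p₁ − p₀)²
  = [1.960·√(0.72·0.28) + 1.036·√(0.55·0.45)]² / (-0.17)²
  = [1.960·0.4490 + 1.036·0.4975]² / 0.0289
  = [1.3954]² / 0.0289
  = 67.38
Finite-population correction (N = 838): 67.38 / (1 + (67.38 − 1)/838) = 62.43.
Round up → n = 63.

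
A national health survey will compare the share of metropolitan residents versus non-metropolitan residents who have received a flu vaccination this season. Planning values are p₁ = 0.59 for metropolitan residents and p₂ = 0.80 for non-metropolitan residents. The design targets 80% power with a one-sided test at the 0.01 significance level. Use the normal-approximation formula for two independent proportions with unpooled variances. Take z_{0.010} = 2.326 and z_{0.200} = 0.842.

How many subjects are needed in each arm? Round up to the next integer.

n = (z_α + z_β)² · [p₁(1−p₁) + p₂(1−p₂)] / (p₁ − p₂)²
  = (2.326 + 0.842)² · (0.59·0.41 + 0.80·0.20) / (-0.21)²
  = (3.168)² · (0.2419 + 0.1600) / 0.0441
  = 10.0362 · 0.4019 / 0.0441
  = 91.46
Round up → n = 92 per group.

n = 92 per group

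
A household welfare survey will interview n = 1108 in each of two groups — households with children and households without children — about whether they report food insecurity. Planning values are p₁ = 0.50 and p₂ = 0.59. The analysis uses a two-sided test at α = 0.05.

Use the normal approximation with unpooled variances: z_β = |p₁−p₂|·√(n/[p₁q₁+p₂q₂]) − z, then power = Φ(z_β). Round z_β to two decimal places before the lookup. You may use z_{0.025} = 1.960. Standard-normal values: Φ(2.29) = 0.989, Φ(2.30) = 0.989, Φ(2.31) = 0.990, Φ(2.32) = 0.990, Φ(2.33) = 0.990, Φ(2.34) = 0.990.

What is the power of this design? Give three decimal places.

z_β = |p₁−p₂|·√(n/[p₁q₁+p₂q₂]) − z_{α/2}
    = 0.09 · √(1108/0.4919) − 1.960
    = 0.09 · 47.4604 − 1.960
    = 4.2714 − 1.960 = 2.3114 → 2.31
Power = Φ(2.31) = 0.990.

Power ≈ 0.990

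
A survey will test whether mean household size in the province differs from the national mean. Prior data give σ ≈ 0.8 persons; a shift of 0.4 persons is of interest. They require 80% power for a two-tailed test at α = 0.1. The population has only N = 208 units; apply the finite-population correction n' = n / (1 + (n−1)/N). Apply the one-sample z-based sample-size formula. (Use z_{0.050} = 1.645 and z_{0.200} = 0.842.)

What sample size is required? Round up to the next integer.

n = 23

n = (z_{α/2} + z_β)² · σ² / δ²
  = (1.645 + 0.842)² · 0.8² / 0.4²
  = 6.1852 · 0.64 / 0.16
  = 24.74
Finite-population correction (N = 208): 24.74 / (1 + (24.74 − 1)/208) = 22.21.
Round up → n = 23.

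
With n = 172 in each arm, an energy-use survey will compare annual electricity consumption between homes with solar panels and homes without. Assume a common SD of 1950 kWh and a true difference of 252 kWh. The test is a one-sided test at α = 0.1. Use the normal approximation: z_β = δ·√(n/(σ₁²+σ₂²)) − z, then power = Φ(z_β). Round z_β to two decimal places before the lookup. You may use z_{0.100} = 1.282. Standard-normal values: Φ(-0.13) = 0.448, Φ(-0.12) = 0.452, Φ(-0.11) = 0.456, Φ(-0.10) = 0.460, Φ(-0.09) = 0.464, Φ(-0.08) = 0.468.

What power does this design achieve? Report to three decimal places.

z_β = δ·√(n/(σ₁²+σ₂²)) − z_α
    = 252 · √(172/7605000) − 1.282
    = 252 · 0.00476 − 1.282
    = 1.1984 − 1.282 = -0.0836 → -0.08
Power = Φ(-0.08) = 0.468.

Power ≈ 0.468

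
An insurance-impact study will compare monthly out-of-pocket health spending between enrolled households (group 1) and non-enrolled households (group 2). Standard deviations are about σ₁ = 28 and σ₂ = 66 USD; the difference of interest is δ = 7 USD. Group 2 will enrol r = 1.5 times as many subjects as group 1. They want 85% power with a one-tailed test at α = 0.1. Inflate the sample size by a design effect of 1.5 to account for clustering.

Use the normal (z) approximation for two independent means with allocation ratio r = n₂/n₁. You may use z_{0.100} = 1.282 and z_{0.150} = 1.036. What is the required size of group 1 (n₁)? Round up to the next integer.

n₁ = (z_α + z_β)² · (σ₁² + σ₂²/r) / δ²
   = (1.282 + 1.036)² · (28² + 66²/1.5) / 7²
   = 5.3731 · (784 + 2904) / 49
   = 5.3731 · 3688 / 49
   = 404.41
Design effect: 1.5 × 404.41 = 606.61.
Round up → n₁ = 607; n₂ = r·n₁ = 1.5 × 607 = 911.

n₁ = 607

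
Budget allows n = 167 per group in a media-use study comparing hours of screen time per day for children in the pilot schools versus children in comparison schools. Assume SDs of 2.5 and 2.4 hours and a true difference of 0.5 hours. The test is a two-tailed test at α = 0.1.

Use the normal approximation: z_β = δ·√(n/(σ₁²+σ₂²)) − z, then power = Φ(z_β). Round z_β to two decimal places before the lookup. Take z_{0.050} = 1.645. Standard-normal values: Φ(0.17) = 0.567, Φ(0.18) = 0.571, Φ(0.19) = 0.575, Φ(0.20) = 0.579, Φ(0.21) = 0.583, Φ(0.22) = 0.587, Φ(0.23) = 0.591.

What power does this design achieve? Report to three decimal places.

z_β = δ·√(n/(σ₁²+σ₂²)) − z_{α/2}
    = 0.5 · √(167/12.01) − 1.645
    = 0.5 · 3.72895 − 1.645
    = 1.8645 − 1.645 = 0.2195 → 0.22
Power = Φ(0.22) = 0.587.

Power ≈ 0.587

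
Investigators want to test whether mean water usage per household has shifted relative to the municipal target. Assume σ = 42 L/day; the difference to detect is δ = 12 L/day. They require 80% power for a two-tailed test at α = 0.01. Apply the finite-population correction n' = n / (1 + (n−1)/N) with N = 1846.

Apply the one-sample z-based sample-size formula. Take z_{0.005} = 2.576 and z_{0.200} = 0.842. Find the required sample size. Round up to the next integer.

n = (z_{α/2} + z_β)² · σ² / δ²
  = (2.576 + 0.842)² · 42² / 12²
  = 11.6827 · 1764 / 144
  = 143.11
Finite-population correction (N = 1846): 143.11 / (1 + (143.11 − 1)/1846) = 132.88.
Round up → n = 133.

n = 133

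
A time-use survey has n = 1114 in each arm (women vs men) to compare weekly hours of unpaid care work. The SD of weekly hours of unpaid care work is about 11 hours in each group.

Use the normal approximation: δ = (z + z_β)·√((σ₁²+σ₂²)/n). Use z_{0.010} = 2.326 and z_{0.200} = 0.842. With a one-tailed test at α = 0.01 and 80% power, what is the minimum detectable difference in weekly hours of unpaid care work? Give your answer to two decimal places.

δ = (z_α + z_β) · √((σ₁²+σ₂²)/n)
  = (2.326 + 0.842) · √(242/1114)
  = 3.168 · √0.21724
  = 3.168 · 0.4661
  = 1.4766

Minimum detectable difference ≈ 1.48 hours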